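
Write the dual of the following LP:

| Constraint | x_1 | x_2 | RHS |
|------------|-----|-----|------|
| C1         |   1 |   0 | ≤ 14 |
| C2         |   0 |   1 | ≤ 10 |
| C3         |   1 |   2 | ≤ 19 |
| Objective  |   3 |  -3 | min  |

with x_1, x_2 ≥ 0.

Primal min cᵀx s.t. Ax ≤ b, x ≥ 0  →  Dual max −bᵀy s.t. Aᵀy ≥ −c, y ≥ 0.

Maximize: z = -14y1 - 10y2 - 19y3

Subject to:
  y1 + y3 ≥ -3
  y2 + 2y3 ≥ 3
  y1, y2, y3 ≥ 0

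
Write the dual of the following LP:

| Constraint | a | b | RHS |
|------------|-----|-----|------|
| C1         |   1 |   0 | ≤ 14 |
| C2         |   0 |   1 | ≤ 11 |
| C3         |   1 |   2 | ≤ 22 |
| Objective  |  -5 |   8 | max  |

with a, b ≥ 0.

Primal max cᵀx s.t. Ax ≤ b, x ≥ 0  →  Dual min bᵀy s.t. Aᵀy ≥ c, y ≥ 0.

Minimize: z = 14y1 + 11y2 + 22y3

Subject to:
  y1 + y3 ≥ -5
  y2 + 2y3 ≥ 8
  y1, y2, y3 ≥ 0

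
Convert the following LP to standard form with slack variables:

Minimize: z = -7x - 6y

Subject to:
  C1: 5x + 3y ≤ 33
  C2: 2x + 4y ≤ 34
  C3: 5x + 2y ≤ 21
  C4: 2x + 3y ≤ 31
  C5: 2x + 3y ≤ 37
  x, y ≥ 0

min z = -7x - 6y

s.t.
  5x + 3y + s1 = 33
  2x + 4y + s2 = 34
  5x + 2y + s3 = 21
  2x + 3y + s4 = 31
  2x + 3y + s5 = 37
  x, y, s1, s2, s3, s4, s5 ≥ 0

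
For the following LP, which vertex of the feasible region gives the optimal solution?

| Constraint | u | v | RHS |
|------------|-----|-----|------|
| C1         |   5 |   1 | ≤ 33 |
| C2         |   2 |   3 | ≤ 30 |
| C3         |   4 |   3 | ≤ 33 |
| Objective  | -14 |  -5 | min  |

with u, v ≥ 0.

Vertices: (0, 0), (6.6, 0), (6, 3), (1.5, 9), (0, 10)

Evaluate the objective at each vertex of the feasible region:
  z(0, 0) = 0
  z(6.6, 0) = -92.4
  z(6, 3) = -99  ←
  z(1.5, 9) = -66
  z(0, 10) = -50
The minimum is at u = 6, v = 3.

(6, 3)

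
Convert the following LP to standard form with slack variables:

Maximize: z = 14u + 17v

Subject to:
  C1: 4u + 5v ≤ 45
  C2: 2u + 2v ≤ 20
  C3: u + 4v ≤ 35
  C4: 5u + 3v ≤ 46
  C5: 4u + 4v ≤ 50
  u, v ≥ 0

max z = 14u + 17v

s.t.
  4u + 5v + s1 = 45
  2u + 2v + s2 = 20
  u + 4v + s3 = 35
  5u + 3v + s4 = 46
  4u + 4v + s5 = 50
  u, v, s1, s2, s3, s4, s5 ≥ 0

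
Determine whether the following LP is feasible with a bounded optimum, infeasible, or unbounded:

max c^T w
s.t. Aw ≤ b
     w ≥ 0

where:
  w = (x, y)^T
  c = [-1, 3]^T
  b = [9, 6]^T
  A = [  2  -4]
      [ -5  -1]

Unbounded (objective can increase without bound)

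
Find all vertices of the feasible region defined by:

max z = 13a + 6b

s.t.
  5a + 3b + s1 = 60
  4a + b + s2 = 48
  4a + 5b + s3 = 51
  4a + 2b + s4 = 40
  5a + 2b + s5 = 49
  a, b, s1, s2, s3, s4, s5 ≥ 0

(0, 0), (9.8, 0), (9, 2), (8.167, 3.667), (0, 10.2)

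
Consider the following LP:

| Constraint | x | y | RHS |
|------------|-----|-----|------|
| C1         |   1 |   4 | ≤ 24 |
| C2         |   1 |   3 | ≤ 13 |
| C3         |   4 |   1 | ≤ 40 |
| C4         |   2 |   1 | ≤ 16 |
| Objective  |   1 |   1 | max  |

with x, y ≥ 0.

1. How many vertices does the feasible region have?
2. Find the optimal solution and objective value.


1. 4
2. x = 7, y = 2, z = 9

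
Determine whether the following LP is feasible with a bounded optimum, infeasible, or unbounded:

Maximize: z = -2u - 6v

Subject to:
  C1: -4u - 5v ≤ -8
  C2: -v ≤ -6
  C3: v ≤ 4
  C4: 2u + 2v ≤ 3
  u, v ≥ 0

Infeasible (no feasible solution exists)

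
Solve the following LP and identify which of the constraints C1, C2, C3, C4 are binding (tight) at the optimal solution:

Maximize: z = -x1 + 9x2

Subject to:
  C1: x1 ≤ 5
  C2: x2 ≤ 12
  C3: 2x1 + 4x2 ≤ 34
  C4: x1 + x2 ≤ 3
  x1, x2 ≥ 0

At x1 = 0, x2 = 3, compute slack b - a·x for each constraint:
  C1: 5 − 0 = 5  (slack)
  C2: 12 − 3 = 9  (slack)
  C3: 34 − 12 = 22  (slack)
  C4: 3 − 3 = 0  (binding)

Optimal: x1 = 0, x2 = 3
Binding: C4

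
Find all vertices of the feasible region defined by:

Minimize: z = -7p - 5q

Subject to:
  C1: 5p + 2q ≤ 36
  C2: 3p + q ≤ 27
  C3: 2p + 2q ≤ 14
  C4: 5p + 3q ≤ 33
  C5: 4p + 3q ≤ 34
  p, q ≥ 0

(0, 0), (6.6, 0), (6, 1), (0, 7)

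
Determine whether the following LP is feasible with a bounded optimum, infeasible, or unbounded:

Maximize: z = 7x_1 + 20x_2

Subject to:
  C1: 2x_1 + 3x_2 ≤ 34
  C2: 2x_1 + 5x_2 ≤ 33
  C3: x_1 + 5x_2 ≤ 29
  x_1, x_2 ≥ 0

Feasible with a bounded optimal solution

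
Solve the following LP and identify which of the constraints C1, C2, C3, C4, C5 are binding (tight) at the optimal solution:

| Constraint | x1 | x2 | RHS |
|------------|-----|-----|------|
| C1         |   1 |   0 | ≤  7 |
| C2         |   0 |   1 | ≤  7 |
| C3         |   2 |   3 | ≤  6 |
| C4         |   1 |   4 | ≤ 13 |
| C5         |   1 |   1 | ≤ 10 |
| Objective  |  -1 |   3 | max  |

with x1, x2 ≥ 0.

At x1 = 0, x2 = 2, compute slack b - a·x for each constraint:
  C1: 7 − 0 = 7  (slack)
  C2: 7 − 2 = 5  (slack)
  C3: 6 − 6 = 0  (binding)
  C4: 13 − 8 = 5  (slack)
  C5: 10 − 2 = 8  (slack)

Optimal: x1 = 0, x2 = 2
Binding: C3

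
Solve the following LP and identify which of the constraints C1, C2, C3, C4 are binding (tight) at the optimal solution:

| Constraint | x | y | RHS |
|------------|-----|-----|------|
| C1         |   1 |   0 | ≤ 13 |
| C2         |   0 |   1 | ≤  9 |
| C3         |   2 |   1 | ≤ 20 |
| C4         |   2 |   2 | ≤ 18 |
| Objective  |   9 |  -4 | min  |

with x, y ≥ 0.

At x = 0, y = 9, compute slack b - a·x for each constraint:
  C1: 13 − 0 = 13  (slack)
  C2: 9 − 9 = 0  (binding)
  C3: 20 − 9 = 11  (slack)
  C4: 18 − 18 = 0  (binding)

Optimal: x = 0, y = 9
Binding: C2, C4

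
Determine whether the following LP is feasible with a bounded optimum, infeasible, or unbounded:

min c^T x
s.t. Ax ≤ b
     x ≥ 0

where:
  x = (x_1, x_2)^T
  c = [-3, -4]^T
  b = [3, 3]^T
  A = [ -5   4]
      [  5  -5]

Unbounded (objective can decrease without bound)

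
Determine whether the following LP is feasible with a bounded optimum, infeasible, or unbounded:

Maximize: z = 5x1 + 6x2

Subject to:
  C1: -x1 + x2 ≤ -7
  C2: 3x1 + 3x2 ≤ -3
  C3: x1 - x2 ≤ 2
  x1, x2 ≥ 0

Infeasible (no feasible solution exists)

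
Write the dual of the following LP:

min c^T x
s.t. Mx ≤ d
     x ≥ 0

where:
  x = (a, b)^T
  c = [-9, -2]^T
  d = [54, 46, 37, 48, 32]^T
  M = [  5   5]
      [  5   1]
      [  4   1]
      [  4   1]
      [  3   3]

Primal min cᵀx s.t. Ax ≤ b, x ≥ 0  →  Dual max −bᵀy s.t. Aᵀy ≥ −c, y ≥ 0.

Maximize: z = -54y1 - 46y2 - 37y3 - 48y4 - 32y5

Subject to:
  5y1 + 5y2 + 4y3 + 4y4 + 3y5 ≥ 9
  5y1 + y2 + y3 + y4 + 3y5 ≥ 2
  y1, y2, y3, y4, y5 ≥ 0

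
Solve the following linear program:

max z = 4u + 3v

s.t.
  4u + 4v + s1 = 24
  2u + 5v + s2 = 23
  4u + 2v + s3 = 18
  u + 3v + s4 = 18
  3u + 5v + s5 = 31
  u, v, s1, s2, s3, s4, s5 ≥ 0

Evaluate the objective at each vertex of the feasible region:
  z(0, 0) = 0
  z(4.5, 0) = 18
  z(3, 3) = 21  ←
  z(2.333, 3.667) = 20.33
  z(0, 4.6) = 13.8
The maximum is at u = 3, v = 3.

u = 3, v = 3, z = 21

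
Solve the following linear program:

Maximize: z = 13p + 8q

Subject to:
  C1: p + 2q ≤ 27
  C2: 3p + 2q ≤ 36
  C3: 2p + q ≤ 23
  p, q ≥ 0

Evaluate the objective at each vertex of the feasible region:
  z(0, 0) = 0
  z(11.5, 0) = 149.5
  z(10, 3) = 154  ←
  z(4.5, 11.25) = 148.5
  z(0, 13.5) = 108
The maximum is at p = 10, q = 3.

p = 10, q = 3, z = 154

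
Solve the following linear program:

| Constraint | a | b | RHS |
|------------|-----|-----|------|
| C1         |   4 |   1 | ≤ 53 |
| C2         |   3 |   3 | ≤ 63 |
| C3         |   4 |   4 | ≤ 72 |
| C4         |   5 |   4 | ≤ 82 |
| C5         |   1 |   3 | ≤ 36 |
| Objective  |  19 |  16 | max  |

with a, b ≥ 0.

Evaluate the objective at each vertex of the feasible region:
  z(0, 0) = 0
  z(13.25, 0) = 251.8
  z(11.82, 5.727) = 316.2
  z(10, 8) = 318  ←
  z(9, 9) = 315
  z(0, 12) = 192
The maximum is at a = 10, b = 8.

a = 10, b = 8, z = 318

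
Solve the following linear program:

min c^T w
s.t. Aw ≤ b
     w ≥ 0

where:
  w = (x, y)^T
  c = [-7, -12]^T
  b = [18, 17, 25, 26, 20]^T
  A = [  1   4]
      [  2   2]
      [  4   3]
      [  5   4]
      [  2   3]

Evaluate the objective at each vertex of the feasible region:
  z(0, 0) = 0
  z(5.2, 0) = -36.4
  z(2, 4) = -62  ←
  z(0, 4.5) = -54
The minimum is at x = 2, y = 4.

x = 2, y = 4, z = -62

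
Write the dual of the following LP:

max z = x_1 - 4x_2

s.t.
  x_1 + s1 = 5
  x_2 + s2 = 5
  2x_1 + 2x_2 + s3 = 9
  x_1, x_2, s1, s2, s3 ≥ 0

Primal max cᵀx s.t. Ax ≤ b, x ≥ 0  →  Dual min bᵀy s.t. Aᵀy ≥ c, y ≥ 0.

Minimize: z = 5y1 + 5y2 + 9y3

Subject to:
  y1 + 2y3 ≥ 1
  y2 + 2y3 ≥ -4
  y1, y2, y3 ≥ 0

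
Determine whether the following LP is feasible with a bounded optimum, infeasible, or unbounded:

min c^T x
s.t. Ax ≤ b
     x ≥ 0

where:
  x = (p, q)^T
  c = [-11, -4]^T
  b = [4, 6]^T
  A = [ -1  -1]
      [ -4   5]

Unbounded (objective can decrease without bound)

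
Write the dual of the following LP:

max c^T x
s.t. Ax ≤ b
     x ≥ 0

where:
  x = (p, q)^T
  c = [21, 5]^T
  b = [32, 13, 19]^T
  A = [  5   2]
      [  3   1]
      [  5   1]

Primal max cᵀx s.t. Ax ≤ b, x ≥ 0  →  Dual min bᵀy s.t. Aᵀy ≥ c, y ≥ 0.

Minimize: z = 32y1 + 13y2 + 19y3

Subject to:
  5y1 + 3y2 + 5y3 ≥ 21
  2y1 + y2 + y3 ≥ 5
  y1, y2, y3 ≥ 0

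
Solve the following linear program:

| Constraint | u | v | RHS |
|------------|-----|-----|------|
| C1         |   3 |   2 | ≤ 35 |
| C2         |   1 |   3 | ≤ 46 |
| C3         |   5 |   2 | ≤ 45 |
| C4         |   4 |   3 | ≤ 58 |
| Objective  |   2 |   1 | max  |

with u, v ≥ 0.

Evaluate the objective at each vertex of the feasible region:
  z(0, 0) = 0
  z(9, 0) = 18
  z(5, 10) = 20  ←
  z(1.857, 14.71) = 18.43
  z(0, 15.33) = 15.33
The maximum is at u = 5, v = 10.

u = 5, v = 10, z = 20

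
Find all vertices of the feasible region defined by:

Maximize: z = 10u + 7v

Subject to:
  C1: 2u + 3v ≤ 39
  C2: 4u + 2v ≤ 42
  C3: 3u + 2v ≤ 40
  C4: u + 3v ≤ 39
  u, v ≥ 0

(0, 0), (10.5, 0), (6, 9), (0, 13)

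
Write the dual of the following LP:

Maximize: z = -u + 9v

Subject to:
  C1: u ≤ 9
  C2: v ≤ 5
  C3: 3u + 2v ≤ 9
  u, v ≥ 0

Primal max cᵀx s.t. Ax ≤ b, x ≥ 0  →  Dual min bᵀy s.t. Aᵀy ≥ c, y ≥ 0.

Minimize: z = 9y1 + 5y2 + 9y3

Subject to:
  y1 + 3y3 ≥ -1
  y2 + 2y3 ≥ 9
  y1, y2, y3 ≥ 0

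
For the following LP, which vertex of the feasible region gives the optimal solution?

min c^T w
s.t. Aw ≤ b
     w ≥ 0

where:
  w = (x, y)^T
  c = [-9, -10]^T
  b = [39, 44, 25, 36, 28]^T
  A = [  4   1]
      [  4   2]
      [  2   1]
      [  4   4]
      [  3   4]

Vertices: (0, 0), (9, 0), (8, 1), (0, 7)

Evaluate the objective at each vertex of the feasible region:
  z(0, 0) = 0
  z(9, 0) = -81
  z(8, 1) = -82  ←
  z(0, 7) = -70
The minimum is at x = 8, y = 1.

(8, 1)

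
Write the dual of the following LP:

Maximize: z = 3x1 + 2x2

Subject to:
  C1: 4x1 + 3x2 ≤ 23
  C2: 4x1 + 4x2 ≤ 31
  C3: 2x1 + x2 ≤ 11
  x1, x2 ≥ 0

Primal max cᵀx s.t. Ax ≤ b, x ≥ 0  →  Dual min bᵀy s.t. Aᵀy ≥ c, y ≥ 0.

Minimize: z = 23y1 + 31y2 + 11y3

Subject to:
  4y1 + 4y2 + 2y3 ≥ 3
  3y1 + 4y2 + y3 ≥ 2
  y1, y2, y3 ≥ 0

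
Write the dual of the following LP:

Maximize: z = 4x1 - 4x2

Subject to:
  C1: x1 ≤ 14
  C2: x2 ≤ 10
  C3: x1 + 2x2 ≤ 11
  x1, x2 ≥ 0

Primal max cᵀx s.t. Ax ≤ b, x ≥ 0  →  Dual min bᵀy s.t. Aᵀy ≥ c, y ≥ 0.

Minimize: z = 14y1 + 10y2 + 11y3

Subject to:
  y1 + y3 ≥ 4
  y2 + 2y3 ≥ -4
  y1, y2, y3 ≥ 0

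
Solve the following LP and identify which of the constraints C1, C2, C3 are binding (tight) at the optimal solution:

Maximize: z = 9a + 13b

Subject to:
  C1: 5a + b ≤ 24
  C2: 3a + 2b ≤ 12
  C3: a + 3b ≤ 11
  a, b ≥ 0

At a = 2, b = 3, compute slack b - a·x for each constraint:
  C1: 24 − 13 = 11  (slack)
  C2: 12 − 12 = 0  (binding)
  C3: 11 − 11 = 0  (binding)

Optimal: a = 2, b = 3
Binding: C2, C3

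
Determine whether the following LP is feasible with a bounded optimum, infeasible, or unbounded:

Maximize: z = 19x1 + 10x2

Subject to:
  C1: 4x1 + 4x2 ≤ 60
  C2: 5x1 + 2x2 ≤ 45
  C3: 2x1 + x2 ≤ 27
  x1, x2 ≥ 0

Feasible with a bounded optimal solution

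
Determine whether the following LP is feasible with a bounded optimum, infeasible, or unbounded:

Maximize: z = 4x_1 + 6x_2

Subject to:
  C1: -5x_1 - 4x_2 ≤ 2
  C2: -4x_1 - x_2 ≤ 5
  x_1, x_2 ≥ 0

Unbounded (objective can increase without bound)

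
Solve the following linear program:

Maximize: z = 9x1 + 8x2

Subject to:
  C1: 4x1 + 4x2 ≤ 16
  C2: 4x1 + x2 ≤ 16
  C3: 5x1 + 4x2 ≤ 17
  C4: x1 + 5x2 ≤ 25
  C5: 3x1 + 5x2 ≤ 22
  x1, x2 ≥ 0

Evaluate the objective at each vertex of the feasible region:
  z(0, 0) = 0
  z(3.4, 0) = 30.6
  z(1, 3) = 33  ←
  z(0, 4) = 32
The maximum is at x1 = 1, x2 = 3.

x1 = 1, x2 = 3, z = 33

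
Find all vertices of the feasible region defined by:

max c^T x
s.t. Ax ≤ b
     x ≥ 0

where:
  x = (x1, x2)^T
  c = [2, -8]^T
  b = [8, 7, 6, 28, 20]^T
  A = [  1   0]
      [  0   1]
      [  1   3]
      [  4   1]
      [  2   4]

(0, 0), (6, 0), (0, 2)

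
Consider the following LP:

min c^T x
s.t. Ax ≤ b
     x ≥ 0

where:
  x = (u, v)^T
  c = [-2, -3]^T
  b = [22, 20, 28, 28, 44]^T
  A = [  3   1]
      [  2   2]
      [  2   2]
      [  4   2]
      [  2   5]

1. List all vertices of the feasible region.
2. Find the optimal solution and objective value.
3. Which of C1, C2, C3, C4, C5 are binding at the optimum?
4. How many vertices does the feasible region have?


1. (0, 0), (7, 0), (4, 6), (2, 8), (0, 8.8)
2. u = 2, v = 8, z = -28
3. C2, C5
4. 5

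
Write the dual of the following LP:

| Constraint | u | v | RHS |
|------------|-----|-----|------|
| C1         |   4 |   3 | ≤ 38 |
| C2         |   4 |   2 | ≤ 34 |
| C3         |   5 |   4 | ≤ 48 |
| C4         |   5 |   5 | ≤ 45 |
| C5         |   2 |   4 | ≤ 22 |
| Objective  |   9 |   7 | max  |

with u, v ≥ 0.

Primal max cᵀx s.t. Ax ≤ b, x ≥ 0  →  Dual min bᵀy s.t. Aᵀy ≥ c, y ≥ 0.

Minimize: z = 38y1 + 34y2 + 48y3 + 45y4 + 22y5

Subject to:
  4y1 + 4y2 + 5y3 + 5y4 + 2y5 ≥ 9
  3y1 + 2y2 + 4y3 + 5y4 + 4y5 ≥ 7
  y1, y2, y3, y4, y5 ≥ 0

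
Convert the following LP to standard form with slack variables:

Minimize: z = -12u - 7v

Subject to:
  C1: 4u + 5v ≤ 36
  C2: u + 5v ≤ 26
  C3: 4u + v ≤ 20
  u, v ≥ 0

min z = -12u - 7v

s.t.
  4u + 5v + s1 = 36
  u + 5v + s2 = 26
  4u + v + s3 = 20
  u, v, s1, s2, s3 ≥ 0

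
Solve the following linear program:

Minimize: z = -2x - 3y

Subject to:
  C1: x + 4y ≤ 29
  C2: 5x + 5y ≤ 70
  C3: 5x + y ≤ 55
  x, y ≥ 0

Evaluate the objective at each vertex of the feasible region:
  z(0, 0) = 0
  z(11, 0) = -22
  z(10.25, 3.75) = -31.75
  z(9, 5) = -33  ←
  z(0, 7.25) = -21.75
The minimum is at x = 9, y = 5.

x = 9, y = 5, z = -33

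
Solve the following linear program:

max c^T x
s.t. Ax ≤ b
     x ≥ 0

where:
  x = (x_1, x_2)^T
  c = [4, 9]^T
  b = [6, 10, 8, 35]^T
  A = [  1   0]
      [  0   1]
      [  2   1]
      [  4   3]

Evaluate the objective at each vertex of the feasible region:
  z(0, 0) = 0
  z(4, 0) = 16
  z(0, 8) = 72  ←
The maximum is at x_1 = 0, x_2 = 8.

x_1 = 0, x_2 = 8, z = 72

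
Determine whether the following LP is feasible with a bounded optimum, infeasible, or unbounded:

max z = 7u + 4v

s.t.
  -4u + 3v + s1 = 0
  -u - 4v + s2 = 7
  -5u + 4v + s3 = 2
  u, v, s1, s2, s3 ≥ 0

Unbounded (objective can increase without bound)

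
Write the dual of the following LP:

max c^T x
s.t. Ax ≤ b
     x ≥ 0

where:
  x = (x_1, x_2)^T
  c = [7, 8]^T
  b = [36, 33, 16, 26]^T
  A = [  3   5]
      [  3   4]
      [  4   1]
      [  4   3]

Primal max cᵀx s.t. Ax ≤ b, x ≥ 0  →  Dual min bᵀy s.t. Aᵀy ≥ c, y ≥ 0.

Minimize: z = 36y1 + 33y2 + 16y3 + 26y4

Subject to:
  3y1 + 3y2 + 4y3 + 4y4 ≥ 7
  5y1 + 4y2 + y3 + 3y4 ≥ 8
  y1, y2, y3, y4 ≥ 0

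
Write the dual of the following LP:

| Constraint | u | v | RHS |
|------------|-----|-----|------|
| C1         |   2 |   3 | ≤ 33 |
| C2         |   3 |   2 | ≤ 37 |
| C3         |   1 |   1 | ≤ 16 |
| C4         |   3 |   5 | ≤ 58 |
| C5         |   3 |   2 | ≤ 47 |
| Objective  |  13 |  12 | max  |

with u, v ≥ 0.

Primal max cᵀx s.t. Ax ≤ b, x ≥ 0  →  Dual min bᵀy s.t. Aᵀy ≥ c, y ≥ 0.

Minimize: z = 33y1 + 37y2 + 16y3 + 58y4 + 47y5

Subject to:
  2y1 + 3y2 + y3 + 3y4 + 3y5 ≥ 13
  3y1 + 2y2 + y3 + 5y4 + 2y5 ≥ 12
  y1, y2, y3, y4, y5 ≥ 0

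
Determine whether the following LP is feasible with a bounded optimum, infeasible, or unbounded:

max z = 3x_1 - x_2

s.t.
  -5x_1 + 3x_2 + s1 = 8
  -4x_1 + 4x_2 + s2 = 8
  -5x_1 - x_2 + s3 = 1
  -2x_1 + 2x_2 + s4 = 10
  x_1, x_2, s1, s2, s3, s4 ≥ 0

Unbounded (objective can increase without bound)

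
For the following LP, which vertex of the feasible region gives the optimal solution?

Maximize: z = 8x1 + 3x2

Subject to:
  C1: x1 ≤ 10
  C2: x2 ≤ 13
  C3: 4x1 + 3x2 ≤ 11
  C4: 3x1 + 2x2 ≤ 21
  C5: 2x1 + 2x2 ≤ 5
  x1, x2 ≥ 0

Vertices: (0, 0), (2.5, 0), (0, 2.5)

Evaluate the objective at each vertex of the feasible region:
  z(0, 0) = 0
  z(2.5, 0) = 20  ←
  z(0, 2.5) = 7.5
The maximum is at x1 = 2.5, x2 = 0.

(2.5, 0)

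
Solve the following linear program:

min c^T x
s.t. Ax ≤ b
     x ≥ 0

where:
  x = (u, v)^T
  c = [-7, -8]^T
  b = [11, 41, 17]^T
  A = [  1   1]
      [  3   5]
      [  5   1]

Evaluate the objective at each vertex of the feasible region:
  z(0, 0) = 0
  z(3.4, 0) = -23.8
  z(2, 7) = -70  ←
  z(0, 8.2) = -65.6
The minimum is at u = 2, v = 7.

u = 2, v = 7, z = -70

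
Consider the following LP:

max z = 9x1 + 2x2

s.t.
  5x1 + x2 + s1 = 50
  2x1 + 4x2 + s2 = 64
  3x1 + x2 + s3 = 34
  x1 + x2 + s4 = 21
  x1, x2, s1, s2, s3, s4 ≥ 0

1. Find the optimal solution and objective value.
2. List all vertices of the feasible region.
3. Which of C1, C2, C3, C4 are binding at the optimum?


1. x1 = 8, x2 = 10, z = 92
2. (0, 0), (10, 0), (8, 10), (7.2, 12.4), (0, 16)
3. C1, C3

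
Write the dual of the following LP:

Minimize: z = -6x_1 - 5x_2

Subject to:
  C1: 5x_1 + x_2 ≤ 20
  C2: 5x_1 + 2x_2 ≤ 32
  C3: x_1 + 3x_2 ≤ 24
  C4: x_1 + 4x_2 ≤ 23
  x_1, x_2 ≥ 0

Primal min cᵀx s.t. Ax ≤ b, x ≥ 0  →  Dual max −bᵀy s.t. Aᵀy ≥ −c, y ≥ 0.

Maximize: z = -20y1 - 32y2 - 24y3 - 23y4

Subject to:
  5y1 + 5y2 + y3 + y4 ≥ 6
  y1 + 2y2 + 3y3 + 4y4 ≥ 5
  y1, y2, y3, y4 ≥ 0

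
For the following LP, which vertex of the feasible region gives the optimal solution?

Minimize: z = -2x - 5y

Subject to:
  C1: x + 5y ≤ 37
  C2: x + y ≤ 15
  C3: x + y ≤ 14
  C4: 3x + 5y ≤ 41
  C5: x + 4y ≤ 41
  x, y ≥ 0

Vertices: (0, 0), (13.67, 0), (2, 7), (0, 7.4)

Evaluate the objective at each vertex of the feasible region:
  z(0, 0) = 0
  z(13.67, 0) = -27.33
  z(2, 7) = -39  ←
  z(0, 7.4) = -37
The minimum is at x = 2, y = 7.

(2, 7)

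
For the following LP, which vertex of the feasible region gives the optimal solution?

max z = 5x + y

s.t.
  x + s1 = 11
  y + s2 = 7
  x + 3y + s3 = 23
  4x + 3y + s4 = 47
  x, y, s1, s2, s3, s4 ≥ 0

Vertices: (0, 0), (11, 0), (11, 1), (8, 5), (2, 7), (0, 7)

Evaluate the objective at each vertex of the feasible region:
  z(0, 0) = 0
  z(11, 0) = 55
  z(11, 1) = 56  ←
  z(8, 5) = 45
  z(2, 7) = 17
  z(0, 7) = 7
The maximum is at x = 11, y = 1.

(11, 1)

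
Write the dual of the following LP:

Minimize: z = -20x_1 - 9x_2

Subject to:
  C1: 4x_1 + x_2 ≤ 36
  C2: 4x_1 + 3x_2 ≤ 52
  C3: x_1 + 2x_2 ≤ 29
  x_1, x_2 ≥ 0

Primal min cᵀx s.t. Ax ≤ b, x ≥ 0  →  Dual max −bᵀy s.t. Aᵀy ≥ −c, y ≥ 0.

Maximize: z = -36y1 - 52y2 - 29y3

Subject to:
  4y1 + 4y2 + y3 ≥ 20
  y1 + 3y2 + 2y3 ≥ 9
  y1, y2, y3 ≥ 0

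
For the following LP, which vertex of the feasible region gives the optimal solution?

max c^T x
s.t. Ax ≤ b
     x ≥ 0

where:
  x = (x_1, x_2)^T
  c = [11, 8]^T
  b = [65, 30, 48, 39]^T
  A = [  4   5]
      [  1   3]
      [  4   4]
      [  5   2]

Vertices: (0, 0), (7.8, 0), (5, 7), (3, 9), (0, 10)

Evaluate the objective at each vertex of the feasible region:
  z(0, 0) = 0
  z(7.8, 0) = 85.8
  z(5, 7) = 111  ←
  z(3, 9) = 105
  z(0, 10) = 80
The maximum is at x_1 = 5, x_2 = 7.

(5, 7)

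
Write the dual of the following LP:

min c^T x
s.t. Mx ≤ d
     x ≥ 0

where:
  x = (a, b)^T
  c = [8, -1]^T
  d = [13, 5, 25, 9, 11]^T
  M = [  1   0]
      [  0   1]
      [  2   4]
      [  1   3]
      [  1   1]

Primal min cᵀx s.t. Ax ≤ b, x ≥ 0  →  Dual max −bᵀy s.t. Aᵀy ≥ −c, y ≥ 0.

Maximize: z = -13y1 - 5y2 - 25y3 - 9y4 - 11y5

Subject to:
  y1 + 2y3 + y4 + y5 ≥ -8
  y2 + 4y3 + 3y4 + y5 ≥ 1
  y1, y2, y3, y4, y5 ≥ 0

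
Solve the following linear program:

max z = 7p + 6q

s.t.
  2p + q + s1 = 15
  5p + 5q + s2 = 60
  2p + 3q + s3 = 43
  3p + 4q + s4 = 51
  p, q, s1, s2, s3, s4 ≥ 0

Evaluate the objective at each vertex of the feasible region:
  z(0, 0) = 0
  z(7.5, 0) = 52.5
  z(3, 9) = 75  ←
  z(0, 12) = 72
The maximum is at p = 3, q = 9.

p = 3, q = 9, z = 75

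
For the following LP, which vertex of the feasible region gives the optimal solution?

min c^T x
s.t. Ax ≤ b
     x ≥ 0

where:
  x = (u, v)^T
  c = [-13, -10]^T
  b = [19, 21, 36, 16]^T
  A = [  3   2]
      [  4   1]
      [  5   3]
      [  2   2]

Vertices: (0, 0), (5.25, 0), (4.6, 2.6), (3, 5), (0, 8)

Evaluate the objective at each vertex of the feasible region:
  z(0, 0) = 0
  z(5.25, 0) = -68.25
  z(4.6, 2.6) = -85.8
  z(3, 5) = -89  ←
  z(0, 8) = -80
The minimum is at u = 3, v = 5.

(3, 5)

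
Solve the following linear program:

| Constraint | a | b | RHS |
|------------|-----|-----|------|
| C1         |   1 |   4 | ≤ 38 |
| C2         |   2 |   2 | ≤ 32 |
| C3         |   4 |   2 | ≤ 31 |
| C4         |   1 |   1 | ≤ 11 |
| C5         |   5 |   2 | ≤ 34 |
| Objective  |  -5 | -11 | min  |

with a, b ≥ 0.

Evaluate the objective at each vertex of the feasible region:
  z(0, 0) = 0
  z(6.8, 0) = -34
  z(4, 7) = -97
  z(2, 9) = -109  ←
  z(0, 9.5) = -104.5
The minimum is at a = 2, b = 9.

a = 2, b = 9, z = -109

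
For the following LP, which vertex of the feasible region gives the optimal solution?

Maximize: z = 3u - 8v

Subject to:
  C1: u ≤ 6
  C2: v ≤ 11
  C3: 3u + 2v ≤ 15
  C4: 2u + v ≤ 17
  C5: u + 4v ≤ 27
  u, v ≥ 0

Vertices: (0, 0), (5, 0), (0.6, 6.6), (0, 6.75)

Evaluate the objective at each vertex of the feasible region:
  z(0, 0) = 0
  z(5, 0) = 15  ←
  z(0.6, 6.6) = -51
  z(0, 6.75) = -54
The maximum is at u = 5, v = 0.

(5, 0)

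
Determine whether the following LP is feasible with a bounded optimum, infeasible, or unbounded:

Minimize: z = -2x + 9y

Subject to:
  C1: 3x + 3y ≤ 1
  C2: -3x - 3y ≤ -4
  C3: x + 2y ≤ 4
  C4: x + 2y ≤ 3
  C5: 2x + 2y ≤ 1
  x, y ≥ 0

Infeasible (no feasible solution exists)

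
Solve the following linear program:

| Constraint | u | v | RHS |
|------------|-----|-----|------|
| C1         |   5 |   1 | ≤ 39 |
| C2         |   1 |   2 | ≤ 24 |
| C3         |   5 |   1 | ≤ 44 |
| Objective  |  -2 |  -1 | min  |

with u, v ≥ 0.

Evaluate the objective at each vertex of the feasible region:
  z(0, 0) = 0
  z(7.8, 0) = -15.6
  z(6, 9) = -21  ←
  z(0, 12) = -12
The minimum is at u = 6, v = 9.

u = 6, v = 9, z = -21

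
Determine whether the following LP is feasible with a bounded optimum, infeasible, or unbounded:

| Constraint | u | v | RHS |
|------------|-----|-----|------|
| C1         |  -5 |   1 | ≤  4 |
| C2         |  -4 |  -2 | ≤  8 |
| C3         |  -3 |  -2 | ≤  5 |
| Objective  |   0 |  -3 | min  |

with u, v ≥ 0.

Unbounded (objective can decrease without bound)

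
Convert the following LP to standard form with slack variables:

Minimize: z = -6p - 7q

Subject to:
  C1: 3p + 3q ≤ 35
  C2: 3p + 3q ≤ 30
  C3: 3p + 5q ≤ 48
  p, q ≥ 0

min z = -6p - 7q

s.t.
  3p + 3q + s1 = 35
  3p + 3q + s2 = 30
  3p + 5q + s3 = 48
  p, q, s1, s2, s3 ≥ 0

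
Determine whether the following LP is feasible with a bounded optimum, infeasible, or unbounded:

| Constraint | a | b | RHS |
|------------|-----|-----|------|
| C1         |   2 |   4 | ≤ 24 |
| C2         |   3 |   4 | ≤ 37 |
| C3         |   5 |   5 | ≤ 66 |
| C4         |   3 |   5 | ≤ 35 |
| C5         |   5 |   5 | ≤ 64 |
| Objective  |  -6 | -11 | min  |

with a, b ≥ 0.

Feasible with a bounded optimal solution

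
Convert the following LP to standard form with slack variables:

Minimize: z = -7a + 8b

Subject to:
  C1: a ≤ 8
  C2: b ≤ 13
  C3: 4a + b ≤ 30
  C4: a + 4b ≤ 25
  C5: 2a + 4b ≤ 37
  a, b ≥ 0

min z = -7a + 8b

s.t.
  a + s1 = 8
  b + s2 = 13
  4a + b + s3 = 30
  a + 4b + s4 = 25
  2a + 4b + s5 = 37
  a, b, s1, s2, s3, s4, s5 ≥ 0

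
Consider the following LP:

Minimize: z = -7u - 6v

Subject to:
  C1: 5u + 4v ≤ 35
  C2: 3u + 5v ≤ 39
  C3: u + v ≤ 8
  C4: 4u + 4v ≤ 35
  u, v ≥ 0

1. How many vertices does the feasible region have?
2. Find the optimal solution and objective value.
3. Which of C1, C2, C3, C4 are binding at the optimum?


1. 5
2. u = 3, v = 5, z = -51
3. C1, C3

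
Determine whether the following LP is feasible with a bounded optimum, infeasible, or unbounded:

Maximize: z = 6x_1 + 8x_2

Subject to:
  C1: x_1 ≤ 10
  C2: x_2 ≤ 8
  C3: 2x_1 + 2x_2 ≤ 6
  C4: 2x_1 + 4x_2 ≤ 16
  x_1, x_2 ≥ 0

Feasible with a bounded optimal solution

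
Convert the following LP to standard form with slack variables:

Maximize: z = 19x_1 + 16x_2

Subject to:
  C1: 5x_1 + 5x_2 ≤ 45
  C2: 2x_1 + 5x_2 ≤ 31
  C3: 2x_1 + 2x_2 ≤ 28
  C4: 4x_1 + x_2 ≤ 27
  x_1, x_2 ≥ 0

max z = 19x_1 + 16x_2

s.t.
  5x_1 + 5x_2 + s1 = 45
  2x_1 + 5x_2 + s2 = 31
  2x_1 + 2x_2 + s3 = 28
  4x_1 + x_2 + s4 = 27
  x_1, x_2, s1, s2, s3, s4 ≥ 0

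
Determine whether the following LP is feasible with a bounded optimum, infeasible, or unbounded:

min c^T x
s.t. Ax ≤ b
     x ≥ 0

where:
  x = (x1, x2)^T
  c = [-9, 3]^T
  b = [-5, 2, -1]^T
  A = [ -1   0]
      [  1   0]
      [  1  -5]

Infeasible (no feasible solution exists)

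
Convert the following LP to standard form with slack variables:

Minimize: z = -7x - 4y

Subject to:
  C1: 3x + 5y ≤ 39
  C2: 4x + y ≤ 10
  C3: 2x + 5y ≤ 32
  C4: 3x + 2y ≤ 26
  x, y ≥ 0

min z = -7x - 4y

s.t.
  3x + 5y + s1 = 39
  4x + y + s2 = 10
  2x + 5y + s3 = 32
  3x + 2y + s4 = 26
  x, y, s1, s2, s3, s4 ≥ 0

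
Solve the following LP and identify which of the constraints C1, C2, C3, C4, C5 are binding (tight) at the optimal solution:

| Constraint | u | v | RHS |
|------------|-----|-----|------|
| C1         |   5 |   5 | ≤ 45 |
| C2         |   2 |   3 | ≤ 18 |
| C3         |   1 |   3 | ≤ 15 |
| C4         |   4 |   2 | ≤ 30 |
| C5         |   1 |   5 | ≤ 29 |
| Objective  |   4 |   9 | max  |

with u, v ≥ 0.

At u = 3, v = 4, compute slack b - a·x for each constraint:
  C1: 45 − 35 = 10  (slack)
  C2: 18 − 18 = 0  (binding)
  C3: 15 − 15 = 0  (binding)
  C4: 30 − 20 = 10  (slack)
  C5: 29 − 23 = 6  (slack)

Optimal: u = 3, v = 4
Binding: C2, C3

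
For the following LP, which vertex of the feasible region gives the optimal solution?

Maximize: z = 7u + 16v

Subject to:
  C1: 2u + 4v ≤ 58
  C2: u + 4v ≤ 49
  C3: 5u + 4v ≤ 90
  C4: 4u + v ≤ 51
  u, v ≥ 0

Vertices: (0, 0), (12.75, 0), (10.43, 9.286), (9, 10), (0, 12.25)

Evaluate the objective at each vertex of the feasible region:
  z(0, 0) = 0
  z(12.75, 0) = 89.25
  z(10.43, 9.286) = 221.6
  z(9, 10) = 223  ←
  z(0, 12.25) = 196
The maximum is at u = 9, v = 10.

(9, 10)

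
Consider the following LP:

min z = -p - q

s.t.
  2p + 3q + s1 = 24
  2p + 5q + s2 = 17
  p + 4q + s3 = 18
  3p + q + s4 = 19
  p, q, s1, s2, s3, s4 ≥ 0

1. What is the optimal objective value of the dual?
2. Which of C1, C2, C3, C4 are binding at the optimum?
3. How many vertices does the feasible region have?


1. -7
2. C2, C4
3. 4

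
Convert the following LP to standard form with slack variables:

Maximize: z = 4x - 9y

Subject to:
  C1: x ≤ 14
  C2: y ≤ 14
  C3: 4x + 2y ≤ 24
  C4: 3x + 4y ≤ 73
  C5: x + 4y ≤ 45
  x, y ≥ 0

max z = 4x - 9y

s.t.
  x + s1 = 14
  y + s2 = 14
  4x + 2y + s3 = 24
  3x + 4y + s4 = 73
  x + 4y + s5 = 45
  x, y, s1, s2, s3, s4, s5 ≥ 0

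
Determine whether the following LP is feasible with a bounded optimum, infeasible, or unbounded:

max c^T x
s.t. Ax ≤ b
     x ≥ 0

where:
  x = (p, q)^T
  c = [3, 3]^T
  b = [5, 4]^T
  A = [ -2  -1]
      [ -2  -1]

Unbounded (objective can increase without bound)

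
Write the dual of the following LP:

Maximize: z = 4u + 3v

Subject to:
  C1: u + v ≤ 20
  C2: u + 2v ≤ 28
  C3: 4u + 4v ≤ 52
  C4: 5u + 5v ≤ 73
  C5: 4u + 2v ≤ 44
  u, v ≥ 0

Primal max cᵀx s.t. Ax ≤ b, x ≥ 0  →  Dual min bᵀy s.t. Aᵀy ≥ c, y ≥ 0.

Minimize: z = 20y1 + 28y2 + 52y3 + 73y4 + 44y5

Subject to:
  y1 + y2 + 4y3 + 5y4 + 4y5 ≥ 4
  y1 + 2y2 + 4y3 + 5y4 + 2y5 ≥ 3
  y1, y2, y3, y4, y5 ≥ 0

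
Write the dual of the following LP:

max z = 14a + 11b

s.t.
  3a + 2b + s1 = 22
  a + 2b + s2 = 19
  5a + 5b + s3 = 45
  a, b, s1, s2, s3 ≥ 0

Primal max cᵀx s.t. Ax ≤ b, x ≥ 0  →  Dual min bᵀy s.t. Aᵀy ≥ c, y ≥ 0.

Minimize: z = 22y1 + 19y2 + 45y3

Subject to:
  3y1 + y2 + 5y3 ≥ 14
  2y1 + 2y2 + 5y3 ≥ 11
  y1, y2, y3 ≥ 0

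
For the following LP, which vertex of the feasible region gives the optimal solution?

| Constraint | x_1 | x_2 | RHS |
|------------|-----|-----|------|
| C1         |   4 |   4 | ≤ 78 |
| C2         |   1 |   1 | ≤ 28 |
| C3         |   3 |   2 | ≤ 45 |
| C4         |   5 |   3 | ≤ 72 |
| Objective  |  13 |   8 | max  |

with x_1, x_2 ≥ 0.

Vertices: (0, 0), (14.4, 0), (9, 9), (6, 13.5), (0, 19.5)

Evaluate the objective at each vertex of the feasible region:
  z(0, 0) = 0
  z(14.4, 0) = 187.2
  z(9, 9) = 189  ←
  z(6, 13.5) = 186
  z(0, 19.5) = 156
The maximum is at x_1 = 9, x_2 = 9.

(9, 9)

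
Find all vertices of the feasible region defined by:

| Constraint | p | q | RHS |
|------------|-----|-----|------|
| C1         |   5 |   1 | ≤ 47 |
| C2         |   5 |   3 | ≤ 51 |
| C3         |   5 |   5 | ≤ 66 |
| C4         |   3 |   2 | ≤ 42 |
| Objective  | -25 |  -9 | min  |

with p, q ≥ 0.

(0, 0), (9.4, 0), (9, 2), (5.7, 7.5), (0, 13.2)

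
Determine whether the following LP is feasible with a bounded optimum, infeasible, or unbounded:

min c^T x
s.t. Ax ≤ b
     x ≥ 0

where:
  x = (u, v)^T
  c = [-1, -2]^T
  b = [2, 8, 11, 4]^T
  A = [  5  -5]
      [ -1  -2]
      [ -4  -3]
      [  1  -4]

Unbounded (objective can decrease without bound)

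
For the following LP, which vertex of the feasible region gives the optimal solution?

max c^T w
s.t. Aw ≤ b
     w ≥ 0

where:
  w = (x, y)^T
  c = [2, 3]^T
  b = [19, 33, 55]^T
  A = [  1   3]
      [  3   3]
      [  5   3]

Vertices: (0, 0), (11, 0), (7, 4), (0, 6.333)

Evaluate the objective at each vertex of the feasible region:
  z(0, 0) = 0
  z(11, 0) = 22
  z(7, 4) = 26  ←
  z(0, 6.333) = 19
The maximum is at x = 7, y = 4.

(7, 4)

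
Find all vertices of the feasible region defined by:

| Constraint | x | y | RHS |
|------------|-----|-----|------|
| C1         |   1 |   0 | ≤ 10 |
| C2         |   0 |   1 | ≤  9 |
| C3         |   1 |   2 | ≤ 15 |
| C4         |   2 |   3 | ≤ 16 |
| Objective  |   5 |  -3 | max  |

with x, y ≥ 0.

(0, 0), (8, 0), (0, 5.333)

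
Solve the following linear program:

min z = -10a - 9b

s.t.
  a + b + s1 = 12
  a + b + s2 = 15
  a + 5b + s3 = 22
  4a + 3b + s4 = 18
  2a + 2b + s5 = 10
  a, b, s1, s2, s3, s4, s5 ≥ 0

Evaluate the objective at each vertex of the feasible region:
  z(0, 0) = 0
  z(4.5, 0) = -45
  z(3, 2) = -48  ←
  z(0.75, 4.25) = -45.75
  z(0, 4.4) = -39.6
The minimum is at a = 3, b = 2.

a = 3, b = 2, z = -48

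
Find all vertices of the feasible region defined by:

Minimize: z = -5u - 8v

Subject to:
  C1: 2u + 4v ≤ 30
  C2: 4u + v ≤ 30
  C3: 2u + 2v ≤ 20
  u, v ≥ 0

(0, 0), (7.5, 0), (6.667, 3.333), (5, 5), (0, 7.5)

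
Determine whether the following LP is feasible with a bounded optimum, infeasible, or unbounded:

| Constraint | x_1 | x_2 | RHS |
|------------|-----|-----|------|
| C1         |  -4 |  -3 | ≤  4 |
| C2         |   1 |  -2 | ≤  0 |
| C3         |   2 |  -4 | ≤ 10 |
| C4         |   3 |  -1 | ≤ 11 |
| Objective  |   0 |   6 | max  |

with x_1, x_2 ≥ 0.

Unbounded (objective can increase without bound)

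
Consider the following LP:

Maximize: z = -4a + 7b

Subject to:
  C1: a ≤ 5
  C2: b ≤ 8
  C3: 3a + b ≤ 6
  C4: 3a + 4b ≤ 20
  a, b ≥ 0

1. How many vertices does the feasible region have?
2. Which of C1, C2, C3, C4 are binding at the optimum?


1. 4
2. C4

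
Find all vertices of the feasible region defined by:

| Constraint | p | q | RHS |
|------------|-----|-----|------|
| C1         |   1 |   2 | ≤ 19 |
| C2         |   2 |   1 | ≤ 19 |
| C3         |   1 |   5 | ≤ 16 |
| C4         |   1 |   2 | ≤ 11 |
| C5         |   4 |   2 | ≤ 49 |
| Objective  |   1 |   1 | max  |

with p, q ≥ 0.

(0, 0), (9.5, 0), (9, 1), (7.667, 1.667), (0, 3.2)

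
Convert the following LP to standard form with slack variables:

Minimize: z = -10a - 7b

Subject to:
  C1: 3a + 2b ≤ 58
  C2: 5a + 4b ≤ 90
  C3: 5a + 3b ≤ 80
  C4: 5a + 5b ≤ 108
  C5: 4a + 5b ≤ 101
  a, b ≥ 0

min z = -10a - 7b

s.t.
  3a + 2b + s1 = 58
  5a + 4b + s2 = 90
  5a + 3b + s3 = 80
  5a + 5b + s4 = 108
  4a + 5b + s5 = 101
  a, b, s1, s2, s3, s4, s5 ≥ 0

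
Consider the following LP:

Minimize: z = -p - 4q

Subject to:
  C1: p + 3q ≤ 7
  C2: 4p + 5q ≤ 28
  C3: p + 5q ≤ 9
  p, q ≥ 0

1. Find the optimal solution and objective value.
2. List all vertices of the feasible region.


1. p = 4, q = 1, z = -8
2. (0, 0), (7, 0), (4, 1), (0, 1.8)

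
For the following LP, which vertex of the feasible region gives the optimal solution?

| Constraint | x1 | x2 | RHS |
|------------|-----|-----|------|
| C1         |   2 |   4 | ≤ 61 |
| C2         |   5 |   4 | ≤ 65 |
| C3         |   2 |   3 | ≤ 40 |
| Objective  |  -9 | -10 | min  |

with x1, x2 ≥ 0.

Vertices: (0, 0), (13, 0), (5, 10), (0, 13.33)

Evaluate the objective at each vertex of the feasible region:
  z(0, 0) = 0
  z(13, 0) = -117
  z(5, 10) = -145  ←
  z(0, 13.33) = -133.3
The minimum is at x1 = 5, x2 = 10.

(5, 10)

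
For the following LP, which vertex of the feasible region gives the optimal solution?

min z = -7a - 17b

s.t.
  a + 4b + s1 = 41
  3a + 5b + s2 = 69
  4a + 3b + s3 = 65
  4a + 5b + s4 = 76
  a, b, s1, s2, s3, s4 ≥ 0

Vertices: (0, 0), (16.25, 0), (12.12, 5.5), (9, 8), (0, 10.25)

Evaluate the objective at each vertex of the feasible region:
  z(0, 0) = 0
  z(16.25, 0) = -113.8
  z(12.12, 5.5) = -178.4
  z(9, 8) = -199  ←
  z(0, 10.25) = -174.2
The minimum is at a = 9, b = 8.

(9, 8)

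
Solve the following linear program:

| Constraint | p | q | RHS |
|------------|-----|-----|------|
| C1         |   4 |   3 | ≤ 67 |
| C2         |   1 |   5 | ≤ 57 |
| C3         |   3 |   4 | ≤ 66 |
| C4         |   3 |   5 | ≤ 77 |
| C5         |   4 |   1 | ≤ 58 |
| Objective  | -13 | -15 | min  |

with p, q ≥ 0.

Evaluate the objective at each vertex of the feasible region:
  z(0, 0) = 0
  z(14.5, 0) = -188.5
  z(13.38, 4.5) = -241.4
  z(10, 9) = -265  ←
  z(9.273, 9.545) = -263.7
  z(0, 11.4) = -171
The minimum is at p = 10, q = 9.

p = 10, q = 9, z = -265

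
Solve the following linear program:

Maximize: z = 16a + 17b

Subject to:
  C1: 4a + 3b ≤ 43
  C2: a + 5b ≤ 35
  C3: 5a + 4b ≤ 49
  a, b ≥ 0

Evaluate the objective at each vertex of the feasible region:
  z(0, 0) = 0
  z(9.8, 0) = 156.8
  z(5, 6) = 182  ←
  z(0, 7) = 119
The maximum is at a = 5, b = 6.

a = 5, b = 6, z = 182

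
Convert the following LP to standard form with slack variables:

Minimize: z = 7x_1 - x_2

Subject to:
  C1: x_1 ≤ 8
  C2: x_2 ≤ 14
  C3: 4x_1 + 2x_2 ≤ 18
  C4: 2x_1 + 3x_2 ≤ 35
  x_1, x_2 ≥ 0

min z = 7x_1 - x_2

s.t.
  x_1 + s1 = 8
  x_2 + s2 = 14
  4x_1 + 2x_2 + s3 = 18
  2x_1 + 3x_2 + s4 = 35
  x_1, x_2, s1, s2, s3, s4 ≥ 0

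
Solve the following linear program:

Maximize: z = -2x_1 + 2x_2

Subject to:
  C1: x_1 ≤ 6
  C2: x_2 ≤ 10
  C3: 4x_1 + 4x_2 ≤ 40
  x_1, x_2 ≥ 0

Evaluate the objective at each vertex of the feasible region:
  z(0, 0) = 0
  z(6, 0) = -12
  z(6, 4) = -4
  z(0, 10) = 20  ←
The maximum is at x_1 = 0, x_2 = 10.

x_1 = 0, x_2 = 10, z = 20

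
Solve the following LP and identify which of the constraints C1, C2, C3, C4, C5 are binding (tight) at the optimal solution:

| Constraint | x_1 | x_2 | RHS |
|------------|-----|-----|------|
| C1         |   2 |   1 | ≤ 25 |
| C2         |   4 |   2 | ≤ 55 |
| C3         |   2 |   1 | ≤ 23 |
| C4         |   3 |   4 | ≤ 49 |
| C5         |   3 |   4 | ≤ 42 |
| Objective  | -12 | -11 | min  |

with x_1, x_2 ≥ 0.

At x_1 = 10, x_2 = 3, compute slack b - a·x for each constraint:
  C1: 25 − 23 = 2  (slack)
  C2: 55 − 46 = 9  (slack)
  C3: 23 − 23 = 0  (binding)
  C4: 49 − 42 = 7  (slack)
  C5: 42 − 42 = 0  (binding)

Optimal: x_1 = 10, x_2 = 3
Binding: C3, C5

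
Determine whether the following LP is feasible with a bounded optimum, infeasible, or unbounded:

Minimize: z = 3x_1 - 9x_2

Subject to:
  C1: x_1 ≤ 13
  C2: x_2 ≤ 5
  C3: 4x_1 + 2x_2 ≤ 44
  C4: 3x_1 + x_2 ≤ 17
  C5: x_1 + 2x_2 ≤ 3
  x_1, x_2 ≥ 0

Feasible with a bounded optimal solution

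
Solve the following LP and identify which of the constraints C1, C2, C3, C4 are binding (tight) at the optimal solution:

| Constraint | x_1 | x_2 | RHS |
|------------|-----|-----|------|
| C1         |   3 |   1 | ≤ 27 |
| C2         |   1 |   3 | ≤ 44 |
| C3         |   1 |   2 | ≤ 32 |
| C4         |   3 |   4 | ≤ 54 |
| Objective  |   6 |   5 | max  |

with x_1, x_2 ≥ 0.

At x_1 = 6, x_2 = 9, compute slack b - a·x for each constraint:
  C1: 27 − 27 = 0  (binding)
  C2: 44 − 33 = 11  (slack)
  C3: 32 − 24 = 8  (slack)
  C4: 54 − 54 = 0  (binding)

Optimal: x_1 = 6, x_2 = 9
Binding: C1, C4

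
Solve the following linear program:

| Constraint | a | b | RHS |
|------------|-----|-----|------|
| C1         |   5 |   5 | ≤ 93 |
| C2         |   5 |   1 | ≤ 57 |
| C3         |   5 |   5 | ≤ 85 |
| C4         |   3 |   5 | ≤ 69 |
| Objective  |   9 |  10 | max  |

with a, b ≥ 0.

Evaluate the objective at each vertex of the feasible region:
  z(0, 0) = 0
  z(11.4, 0) = 102.6
  z(10, 7) = 160
  z(8, 9) = 162  ←
  z(0, 13.8) = 138
The maximum is at a = 8, b = 9.

a = 8, b = 9, z = 162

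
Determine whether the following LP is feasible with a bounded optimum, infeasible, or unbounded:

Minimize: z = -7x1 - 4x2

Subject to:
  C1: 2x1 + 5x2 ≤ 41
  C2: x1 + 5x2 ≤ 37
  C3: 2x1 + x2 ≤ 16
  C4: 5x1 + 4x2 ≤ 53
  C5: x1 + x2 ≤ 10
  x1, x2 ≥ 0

Feasible with a bounded optimal solution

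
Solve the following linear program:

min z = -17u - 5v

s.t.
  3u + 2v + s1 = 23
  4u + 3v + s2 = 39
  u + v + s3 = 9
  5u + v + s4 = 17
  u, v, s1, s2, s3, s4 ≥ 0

Evaluate the objective at each vertex of the feasible region:
  z(0, 0) = 0
  z(3.4, 0) = -57.8
  z(2, 7) = -69  ←
  z(0, 9) = -45
The minimum is at u = 2, v = 7.

u = 2, v = 7, z = -69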